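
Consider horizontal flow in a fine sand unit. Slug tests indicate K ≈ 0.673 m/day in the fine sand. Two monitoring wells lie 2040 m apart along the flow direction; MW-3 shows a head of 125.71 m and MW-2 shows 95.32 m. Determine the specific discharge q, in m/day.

Hydraulic gradient i = (125.71 − 95.32) / 2040 = 30.39 / 2040 = 0.01490.
Specific discharge q = K · i = 0.6730 × 0.01490 = 0.01003 m/day.

0.0100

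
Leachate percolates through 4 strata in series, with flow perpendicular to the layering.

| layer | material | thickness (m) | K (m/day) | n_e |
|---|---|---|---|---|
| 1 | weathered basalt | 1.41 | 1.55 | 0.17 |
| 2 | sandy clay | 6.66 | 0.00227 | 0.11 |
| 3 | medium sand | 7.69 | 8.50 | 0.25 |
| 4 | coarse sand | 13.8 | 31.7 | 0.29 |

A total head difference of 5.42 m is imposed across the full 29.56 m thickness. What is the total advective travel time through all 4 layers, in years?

With flow normal to the layers, continuity requires the same specific discharge q through every layer.
Σ(b_i/K_i) = 1.41/1.55 + 6.66/0.00227 + 7.69/8.50 + 13.8/31.7 = 2936 d.
q = Δh / Σ(b_i/K_i) = 5.42 / 2936 = 0.001846 m/day.
In each layer the seepage velocity is v_i = q/n_i, so the layer transit time is t_i = b_i·n_i / q:
  layer 1 (weathered basalt): t_1 = 1.41 × 0.17 / 0.001846 = 129.9 d
  layer 2 (sandy clay): t_2 = 6.66 × 0.11 / 0.001846 = 396.9 d
  layer 3 (medium sand): t_3 = 7.69 × 0.25 / 0.001846 = 1041 d
  layer 4 (coarse sand): t_4 = 13.8 × 0.29 / 0.001846 = 2168 d
Total t = Σ t_i = 3736 days = 10.23 years.

10.2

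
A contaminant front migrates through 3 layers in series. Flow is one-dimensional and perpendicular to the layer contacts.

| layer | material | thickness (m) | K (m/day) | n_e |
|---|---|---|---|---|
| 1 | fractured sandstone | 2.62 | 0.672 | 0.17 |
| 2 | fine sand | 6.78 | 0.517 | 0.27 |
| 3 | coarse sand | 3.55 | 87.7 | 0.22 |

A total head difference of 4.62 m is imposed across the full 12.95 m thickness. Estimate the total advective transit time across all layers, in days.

11.3

With flow normal to the layers, continuity requires the same specific discharge q through every layer.
Σ(b_i/K_i) = 2.62/0.672 + 6.78/0.517 + 3.55/87.7 = 17.05 d.
q = Δh / Σ(b_i/K_i) = 4.62 / 17.05 = 0.2709 m/day.
In each layer the seepage velocity is v_i = q/n_i, so the layer transit time is t_i = b_i·n_i / q:
  layer 1 (fractured sandstone): t_1 = 2.62 × 0.17 / 0.2709 = 1.644 d
  layer 2 (fine sand): t_2 = 6.78 × 0.27 / 0.2709 = 6.757 d
  layer 3 (coarse sand): t_3 = 3.55 × 0.22 / 0.2709 = 2.883 d
Total t = Σ t_i = 11.28 days.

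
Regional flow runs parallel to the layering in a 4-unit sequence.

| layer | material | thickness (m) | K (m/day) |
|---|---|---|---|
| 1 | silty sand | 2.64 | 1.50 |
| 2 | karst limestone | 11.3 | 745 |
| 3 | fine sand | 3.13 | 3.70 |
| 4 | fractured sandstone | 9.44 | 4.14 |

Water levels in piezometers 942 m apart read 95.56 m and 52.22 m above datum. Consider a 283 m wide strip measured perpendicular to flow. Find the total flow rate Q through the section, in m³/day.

Flow is parallel to layering, so each bed carries its own Darcy discharge and the transmissivities add.
Σ(K_i·b_i) = 1.50×2.64 + 745×11.3 + 3.70×3.13 + 4.14×9.44 = 8473 m²/day.
Hydraulic gradient i = (95.56 − 52.22) / 942 = 43.34 / 942 = 0.04601.
Q = Σ(K_i·b_i) · W · i = 8473 × 283 × 0.04601 = 1.103e+05 m³/day.

110000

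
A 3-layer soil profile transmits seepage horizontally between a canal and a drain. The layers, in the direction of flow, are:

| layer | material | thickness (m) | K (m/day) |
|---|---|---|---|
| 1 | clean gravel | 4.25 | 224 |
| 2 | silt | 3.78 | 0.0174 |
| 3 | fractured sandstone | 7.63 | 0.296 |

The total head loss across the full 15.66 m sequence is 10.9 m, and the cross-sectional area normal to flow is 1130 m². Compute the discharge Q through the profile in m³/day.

Flow is perpendicular to layering, so the layers act in series and the equivalent K is the thickness-weighted harmonic mean.
Total thickness L = 4.25 + 3.78 + 7.63 = 15.66 m.
Σ(b_i/K_i) = 4.25/224 + 3.78/0.0174 + 7.63/0.296 = 243.0 d.
K_eq = L / Σ(b_i/K_i) = 15.66 / 243.0 = 0.06443 m/day.
Q = K_eq · A · (Δh/L) = 0.06443 × 1130 × (10.9/15.66) = 50.68 m³/day.

50.7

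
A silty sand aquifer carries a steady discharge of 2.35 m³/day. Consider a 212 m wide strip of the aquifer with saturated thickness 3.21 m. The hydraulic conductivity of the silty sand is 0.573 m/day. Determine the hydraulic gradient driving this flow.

0.00603

Cross-sectional area A = 212 × 3.21 = 680.5 m².
From Q = K·A·i, i = Q / (K·A) = 2.35 / (0.5730 × 680.5) = 0.006027.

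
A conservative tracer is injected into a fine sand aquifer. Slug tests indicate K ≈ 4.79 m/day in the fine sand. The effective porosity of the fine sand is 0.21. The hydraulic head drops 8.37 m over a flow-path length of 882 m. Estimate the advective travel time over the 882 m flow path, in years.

Hydraulic gradient i = Δh / L = 8.37 / 882 = 0.009490.
Darcy flux q = K · i = 4.790 × 0.009490 = 0.04546 m/day.
Seepage velocity v = q / n_e = 0.04546 / 0.21 = 0.2165 m/day.
Travel time t = L / v = 882 / 0.2165 = 4075 days = 11.16 years.

11.2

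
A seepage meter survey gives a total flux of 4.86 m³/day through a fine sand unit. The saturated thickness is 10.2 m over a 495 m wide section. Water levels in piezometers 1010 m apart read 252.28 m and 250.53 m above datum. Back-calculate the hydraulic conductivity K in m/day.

0.556

Cross-sectional area A = 495 × 10.2 = 5049 m².
Hydraulic gradient i = (252.28 − 250.53) / 1010 = 1.75 / 1010 = 0.001733.
From Q = K·A·i, K = Q / (A·i) = 4.86 / (5049 × 0.001733) = 0.5555 m/day.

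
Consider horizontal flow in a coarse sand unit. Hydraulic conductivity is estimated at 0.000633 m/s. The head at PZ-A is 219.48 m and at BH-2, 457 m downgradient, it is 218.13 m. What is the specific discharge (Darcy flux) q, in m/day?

0.162

Convert K: 0.000633 m/s × 86400 = 54.69 m/day.
Hydraulic gradient i = (219.48 − 218.13) / 457 = 1.35 / 457 = 0.002954.
Specific discharge q = K · i = 54.69 × 0.002954 = 0.1616 m/day.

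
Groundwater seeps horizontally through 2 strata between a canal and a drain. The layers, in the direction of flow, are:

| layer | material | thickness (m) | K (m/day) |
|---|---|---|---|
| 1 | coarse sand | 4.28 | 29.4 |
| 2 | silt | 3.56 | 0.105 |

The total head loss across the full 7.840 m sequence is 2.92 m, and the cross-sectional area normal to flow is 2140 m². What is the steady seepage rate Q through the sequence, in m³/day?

Flow is perpendicular to layering, so the layers act in series and the equivalent K is the thickness-weighted harmonic mean.
Total thickness L = 4.28 + 3.56 = 7.840 m.
Σ(b_i/K_i) = 4.28/29.4 + 3.56/0.105 = 34.05 d.
K_eq = L / Σ(b_i/K_i) = 7.840 / 34.05 = 0.2302 m/day.
Q = K_eq · A · (Δh/L) = 0.2302 × 2140 × (2.92/7.840) = 183.5 m³/day.

184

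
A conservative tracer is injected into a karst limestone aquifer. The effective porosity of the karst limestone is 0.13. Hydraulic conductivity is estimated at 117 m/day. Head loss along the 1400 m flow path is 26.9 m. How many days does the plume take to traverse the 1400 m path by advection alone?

Hydraulic gradient i = Δh / L = 26.9 / 1400 = 0.01921.
Darcy flux q = K · i = 117.0 × 0.01921 = 2.248 m/day.
Seepage velocity v = q / n_e = 2.248 / 0.13 = 17.29 m/day.
Travel time t = L / v = 1400 / 17.29 = 80.96 days.

81.0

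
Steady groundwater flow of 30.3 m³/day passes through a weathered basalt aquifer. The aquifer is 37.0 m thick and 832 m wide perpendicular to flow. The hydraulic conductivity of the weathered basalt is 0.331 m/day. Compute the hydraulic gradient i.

Cross-sectional area A = 832 × 37.0 = 30784 m².
From Q = K·A·i, i = Q / (K·A) = 30.3 / (0.3310 × 30784) = 0.002974.

0.00297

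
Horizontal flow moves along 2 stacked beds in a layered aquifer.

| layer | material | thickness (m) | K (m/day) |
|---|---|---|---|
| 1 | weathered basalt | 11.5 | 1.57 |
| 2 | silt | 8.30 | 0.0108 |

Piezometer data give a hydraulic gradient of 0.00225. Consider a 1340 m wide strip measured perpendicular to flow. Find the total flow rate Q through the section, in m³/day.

Flow is parallel to layering, so each bed carries its own Darcy discharge and the transmissivities add.
Σ(K_i·b_i) = 1.57×11.5 + 0.0108×8.30 = 18.14 m²/day.
Hydraulic gradient i = 0.00225.
Q = Σ(K_i·b_i) · W · i = 18.14 × 1340 × 0.002250 = 54.71 m³/day.

54.7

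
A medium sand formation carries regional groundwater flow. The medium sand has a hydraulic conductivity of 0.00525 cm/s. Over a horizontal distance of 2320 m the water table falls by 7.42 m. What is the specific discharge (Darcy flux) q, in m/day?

Convert K: 0.00525 cm/s × 864 = 4.536 m/day.
Hydraulic gradient i = Δh / L = 7.42 / 2320 = 0.003198.
Specific discharge q = K · i = 4.536 × 0.003198 = 0.01451 m/day.

0.0145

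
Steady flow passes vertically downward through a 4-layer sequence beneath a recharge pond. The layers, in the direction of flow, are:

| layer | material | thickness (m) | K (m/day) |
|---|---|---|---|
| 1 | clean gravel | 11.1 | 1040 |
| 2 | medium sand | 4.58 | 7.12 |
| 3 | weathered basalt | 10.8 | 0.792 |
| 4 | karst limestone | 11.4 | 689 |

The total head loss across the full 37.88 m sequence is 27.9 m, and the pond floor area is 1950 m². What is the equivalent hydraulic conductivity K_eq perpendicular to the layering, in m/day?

Flow is perpendicular to layering, so the layers act in series and the equivalent K is the thickness-weighted harmonic mean.
Total thickness L = 11.1 + 4.58 + 10.8 + 11.4 = 37.88 m.
Σ(b_i/K_i) = 11.1/1040 + 4.58/7.12 + 10.8/0.792 + 11.4/689 = 14.31 d.
K_eq = L / Σ(b_i/K_i) = 37.88 / 14.31 = 2.648 m/day.

2.65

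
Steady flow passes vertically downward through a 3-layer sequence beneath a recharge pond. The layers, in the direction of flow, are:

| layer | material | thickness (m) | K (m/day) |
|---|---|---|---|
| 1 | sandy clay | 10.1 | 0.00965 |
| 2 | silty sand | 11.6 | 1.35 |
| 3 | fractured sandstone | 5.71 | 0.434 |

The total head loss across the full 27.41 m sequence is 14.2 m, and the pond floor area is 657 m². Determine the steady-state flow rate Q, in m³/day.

8.73

Flow is perpendicular to layering, so the layers act in series and the equivalent K is the thickness-weighted harmonic mean.
Total thickness L = 10.1 + 11.6 + 5.71 = 27.41 m.
Σ(b_i/K_i) = 10.1/0.00965 + 11.6/1.35 + 5.71/0.434 = 1068 d.
K_eq = L / Σ(b_i/K_i) = 27.41 / 1068 = 0.02566 m/day.
Q = K_eq · A · (Δh/L) = 0.02566 × 657 × (14.2/27.41) = 8.732 m³/day.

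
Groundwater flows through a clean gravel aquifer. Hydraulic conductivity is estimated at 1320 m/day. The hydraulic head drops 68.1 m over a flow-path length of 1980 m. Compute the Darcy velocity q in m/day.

Hydraulic gradient i = Δh / L = 68.1 / 1980 = 0.03439.
Specific discharge q = K · i = 1320 × 0.03439 = 45.40 m/day.

45.4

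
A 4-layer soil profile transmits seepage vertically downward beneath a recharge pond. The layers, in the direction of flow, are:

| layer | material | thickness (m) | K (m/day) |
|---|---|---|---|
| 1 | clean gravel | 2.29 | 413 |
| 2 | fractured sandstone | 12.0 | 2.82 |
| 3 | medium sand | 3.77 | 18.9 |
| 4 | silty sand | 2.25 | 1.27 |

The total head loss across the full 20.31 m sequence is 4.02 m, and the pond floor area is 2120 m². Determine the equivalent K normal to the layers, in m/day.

Flow is perpendicular to layering, so the layers act in series and the equivalent K is the thickness-weighted harmonic mean.
Total thickness L = 2.29 + 12.0 + 3.77 + 2.25 = 20.31 m.
Σ(b_i/K_i) = 2.29/413 + 12.0/2.82 + 3.77/18.9 + 2.25/1.27 = 6.232 d.
K_eq = L / Σ(b_i/K_i) = 20.31 / 6.232 = 3.259 m/day.

3.26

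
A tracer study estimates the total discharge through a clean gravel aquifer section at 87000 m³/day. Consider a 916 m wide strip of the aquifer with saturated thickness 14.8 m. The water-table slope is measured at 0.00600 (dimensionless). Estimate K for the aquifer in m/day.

1070

Cross-sectional area A = 916 × 14.8 = 13557 m².
Hydraulic gradient i = 0.00600.
From Q = K·A·i, K = Q / (A·i) = 87000 / (13557 × 0.006000) = 1070 m/day.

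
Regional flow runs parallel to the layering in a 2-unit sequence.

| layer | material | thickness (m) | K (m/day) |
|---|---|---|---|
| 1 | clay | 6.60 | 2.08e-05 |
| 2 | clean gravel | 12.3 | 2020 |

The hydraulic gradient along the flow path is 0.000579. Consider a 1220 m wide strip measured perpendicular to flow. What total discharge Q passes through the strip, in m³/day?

Flow is parallel to layering, so each bed carries its own Darcy discharge and the transmissivities add.
Σ(K_i·b_i) = 2.08e-05×6.60 + 2020×12.3 = 24846 m²/day.
Hydraulic gradient i = 0.000579.
Q = Σ(K_i·b_i) · W · i = 24846 × 1220 × 0.0005790 = 17551 m³/day.

17600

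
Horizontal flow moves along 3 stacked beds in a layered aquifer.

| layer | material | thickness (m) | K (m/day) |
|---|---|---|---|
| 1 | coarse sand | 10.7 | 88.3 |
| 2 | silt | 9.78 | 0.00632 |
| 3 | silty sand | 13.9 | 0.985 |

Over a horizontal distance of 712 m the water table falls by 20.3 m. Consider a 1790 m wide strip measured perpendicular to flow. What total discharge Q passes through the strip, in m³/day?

Flow is parallel to layering, so each bed carries its own Darcy discharge and the transmissivities add.
Σ(K_i·b_i) = 88.3×10.7 + 0.00632×9.78 + 0.985×13.9 = 958.6 m²/day.
Hydraulic gradient i = Δh / L = 20.3 / 712 = 0.02851.
Q = Σ(K_i·b_i) · W · i = 958.6 × 1790 × 0.02851 = 48920 m³/day.

48900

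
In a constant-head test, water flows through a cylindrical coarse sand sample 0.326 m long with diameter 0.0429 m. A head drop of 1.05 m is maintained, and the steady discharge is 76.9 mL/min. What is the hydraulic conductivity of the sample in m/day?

23.8

Cross-sectional area A = π·(d/2)² = π × (0.0429/2)² = 0.001445 m².
Convert discharge: 76.9 mL/min = 1.282e-06 m³/s.
Darcy's law rearranged: K = Q·L / (A·Δh) = 1.282e-06 × 0.326 / (0.001445 × 1.05) = 0.0002753 m/s = 23.79 m/day.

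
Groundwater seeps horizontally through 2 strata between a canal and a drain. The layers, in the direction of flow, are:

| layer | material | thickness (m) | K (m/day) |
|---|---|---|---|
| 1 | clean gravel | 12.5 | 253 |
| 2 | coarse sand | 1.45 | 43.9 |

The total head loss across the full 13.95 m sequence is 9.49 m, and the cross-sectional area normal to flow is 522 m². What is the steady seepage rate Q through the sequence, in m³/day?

60100

Flow is perpendicular to layering, so the layers act in series and the equivalent K is the thickness-weighted harmonic mean.
Total thickness L = 12.5 + 1.45 = 13.95 m.
Σ(b_i/K_i) = 12.5/253 + 1.45/43.9 = 0.08244 d.
K_eq = L / Σ(b_i/K_i) = 13.95 / 0.08244 = 169.2 m/day.
Q = K_eq · A · (Δh/L) = 169.2 × 522 × (9.49/13.95) = 60092 m³/day.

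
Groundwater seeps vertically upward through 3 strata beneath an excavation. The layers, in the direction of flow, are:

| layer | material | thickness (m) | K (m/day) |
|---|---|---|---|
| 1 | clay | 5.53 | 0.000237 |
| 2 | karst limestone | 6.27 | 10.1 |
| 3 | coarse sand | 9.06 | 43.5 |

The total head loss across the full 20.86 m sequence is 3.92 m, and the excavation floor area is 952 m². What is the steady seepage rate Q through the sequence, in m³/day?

0.160

Flow is perpendicular to layering, so the layers act in series and the equivalent K is the thickness-weighted harmonic mean.
Total thickness L = 5.53 + 6.27 + 9.06 = 20.86 m.
Σ(b_i/K_i) = 5.53/0.000237 + 6.27/10.1 + 9.06/43.5 = 23334 d.
K_eq = L / Σ(b_i/K_i) = 20.86 / 23334 = 0.0008940 m/day.
Q = K_eq · A · (Δh/L) = 0.0008940 × 952 × (3.92/20.86) = 0.1599 m³/day.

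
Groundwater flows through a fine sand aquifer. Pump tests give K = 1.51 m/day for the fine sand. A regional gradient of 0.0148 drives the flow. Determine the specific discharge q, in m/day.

Hydraulic gradient i = 0.0148.
Specific discharge q = K · i = 1.510 × 0.01480 = 0.02235 m/day.

0.0223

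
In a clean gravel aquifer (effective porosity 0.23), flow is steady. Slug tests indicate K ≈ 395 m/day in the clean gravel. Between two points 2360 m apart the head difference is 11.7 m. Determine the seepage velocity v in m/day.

Hydraulic gradient i = Δh / L = 11.7 / 2360 = 0.004958.
Darcy flux q = K · i = 395.0 × 0.004958 = 1.958 m/day.
Seepage velocity v = q / n_e = 1.958 / 0.23 = 8.514 m/day.

8.51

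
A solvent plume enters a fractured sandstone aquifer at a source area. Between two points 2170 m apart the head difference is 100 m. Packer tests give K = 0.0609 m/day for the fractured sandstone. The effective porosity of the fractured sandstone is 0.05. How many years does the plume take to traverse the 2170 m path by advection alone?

106

Hydraulic gradient i = Δh / L = 100 / 2170 = 0.04608.
Darcy flux q = K · i = 0.06090 × 0.04608 = 0.002806 m/day.
Seepage velocity v = q / n_e = 0.002806 / 0.05 = 0.05613 m/day.
Travel time t = L / v = 2170 / 0.05613 = 38661 days = 105.8 years.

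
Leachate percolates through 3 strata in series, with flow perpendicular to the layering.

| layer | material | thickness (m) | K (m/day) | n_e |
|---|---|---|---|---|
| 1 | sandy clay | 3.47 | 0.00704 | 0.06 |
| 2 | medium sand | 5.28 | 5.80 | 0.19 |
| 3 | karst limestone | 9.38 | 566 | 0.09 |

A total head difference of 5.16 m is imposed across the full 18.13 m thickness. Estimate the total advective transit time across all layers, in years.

With flow normal to the layers, continuity requires the same specific discharge q through every layer.
Σ(b_i/K_i) = 3.47/0.00704 + 5.28/5.80 + 9.38/566 = 493.8 d.
q = Δh / Σ(b_i/K_i) = 5.16 / 493.8 = 0.01045 m/day.
In each layer the seepage velocity is v_i = q/n_i, so the layer transit time is t_i = b_i·n_i / q:
  layer 1 (sandy clay): t_1 = 3.47 × 0.06 / 0.01045 = 19.93 d
  layer 2 (medium sand): t_2 = 5.28 × 0.19 / 0.01045 = 96.01 d
  layer 3 (karst limestone): t_3 = 9.38 × 0.09 / 0.01045 = 80.79 d
Total t = Σ t_i = 196.7 days = 0.5386 years.

0.539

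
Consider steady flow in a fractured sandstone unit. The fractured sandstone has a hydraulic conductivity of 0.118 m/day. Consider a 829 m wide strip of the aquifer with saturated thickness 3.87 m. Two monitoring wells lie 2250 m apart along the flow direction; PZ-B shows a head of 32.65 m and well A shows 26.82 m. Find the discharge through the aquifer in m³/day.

0.981

Cross-sectional area A = 829 × 3.87 = 3208 m².
Hydraulic gradient i = (32.65 − 26.82) / 2250 = 5.83 / 2250 = 0.002591.
Darcy's law: Q = K · A · i = 0.1180 × 3208 × 0.002591 = 0.9809 m³/day.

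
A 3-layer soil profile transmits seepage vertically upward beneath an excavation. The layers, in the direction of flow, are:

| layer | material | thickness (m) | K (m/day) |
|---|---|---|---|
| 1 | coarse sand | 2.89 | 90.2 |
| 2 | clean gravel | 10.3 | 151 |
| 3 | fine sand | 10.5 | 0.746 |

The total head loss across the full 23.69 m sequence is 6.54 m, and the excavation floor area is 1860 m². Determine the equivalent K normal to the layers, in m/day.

1.67

Flow is perpendicular to layering, so the layers act in series and the equivalent K is the thickness-weighted harmonic mean.
Total thickness L = 2.89 + 10.3 + 10.5 = 23.69 m.
Σ(b_i/K_i) = 2.89/90.2 + 10.3/151 + 10.5/0.746 = 14.18 d.
K_eq = L / Σ(b_i/K_i) = 23.69 / 14.18 = 1.671 m/day.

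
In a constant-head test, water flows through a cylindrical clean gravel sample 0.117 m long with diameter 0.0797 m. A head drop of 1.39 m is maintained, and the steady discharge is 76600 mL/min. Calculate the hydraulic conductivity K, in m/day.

Cross-sectional area A = π·(d/2)² = π × (0.0797/2)² = 0.004989 m².
Convert discharge: 76600 mL/min = 0.001277 m³/s.
Darcy's law rearranged: K = Q·L / (A·Δh) = 0.001277 × 0.117 / (0.004989 × 1.39) = 0.02154 m/s = 1861 m/day.

1860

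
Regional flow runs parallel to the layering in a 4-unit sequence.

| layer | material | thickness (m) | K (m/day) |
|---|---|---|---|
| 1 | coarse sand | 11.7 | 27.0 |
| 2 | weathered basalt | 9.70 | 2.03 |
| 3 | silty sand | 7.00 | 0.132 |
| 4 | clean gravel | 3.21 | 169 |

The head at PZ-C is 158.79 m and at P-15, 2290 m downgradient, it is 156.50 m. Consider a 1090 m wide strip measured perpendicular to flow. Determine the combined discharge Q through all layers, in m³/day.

958

Flow is parallel to layering, so each bed carries its own Darcy discharge and the transmissivities add.
Σ(K_i·b_i) = 27.0×11.7 + 2.03×9.70 + 0.132×7.00 + 169×3.21 = 879.0 m²/day.
Hydraulic gradient i = (158.79 − 156.50) / 2290 = 2.29 / 2290 = 0.001000.
Q = Σ(K_i·b_i) · W · i = 879.0 × 1090 × 0.001000 = 958.1 m³/day.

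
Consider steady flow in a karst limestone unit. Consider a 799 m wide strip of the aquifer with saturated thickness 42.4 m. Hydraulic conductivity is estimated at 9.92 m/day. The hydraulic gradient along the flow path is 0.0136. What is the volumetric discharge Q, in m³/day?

4570

Cross-sectional area A = 799 × 42.4 = 33878 m².
Hydraulic gradient i = 0.0136.
Darcy's law: Q = K · A · i = 9.920 × 33878 × 0.01360 = 4570 m³/day.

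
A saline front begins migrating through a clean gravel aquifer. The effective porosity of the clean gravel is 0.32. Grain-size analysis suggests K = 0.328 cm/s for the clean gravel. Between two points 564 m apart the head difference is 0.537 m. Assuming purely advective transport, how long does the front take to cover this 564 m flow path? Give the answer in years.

1.83

Convert K: 0.328 cm/s × 864 = 283.4 m/day.
Hydraulic gradient i = Δh / L = 0.537 / 564 = 0.0009521.
Darcy flux q = K · i = 283.4 × 0.0009521 = 0.2698 m/day.
Seepage velocity v = q / n_e = 0.2698 / 0.32 = 0.8432 m/day.
Travel time t = L / v = 564 / 0.8432 = 668.9 days = 1.831 years.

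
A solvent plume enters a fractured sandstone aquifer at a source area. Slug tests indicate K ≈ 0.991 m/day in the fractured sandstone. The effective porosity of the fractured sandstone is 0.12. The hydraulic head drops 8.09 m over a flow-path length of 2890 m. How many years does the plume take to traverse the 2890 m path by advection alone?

Hydraulic gradient i = Δh / L = 8.09 / 2890 = 0.002799.
Darcy flux q = K · i = 0.9910 × 0.002799 = 0.002774 m/day.
Seepage velocity v = q / n_e = 0.002774 / 0.12 = 0.02312 m/day.
Travel time t = L / v = 2890 / 0.02312 = 1.250e+05 days = 342.3 years.

342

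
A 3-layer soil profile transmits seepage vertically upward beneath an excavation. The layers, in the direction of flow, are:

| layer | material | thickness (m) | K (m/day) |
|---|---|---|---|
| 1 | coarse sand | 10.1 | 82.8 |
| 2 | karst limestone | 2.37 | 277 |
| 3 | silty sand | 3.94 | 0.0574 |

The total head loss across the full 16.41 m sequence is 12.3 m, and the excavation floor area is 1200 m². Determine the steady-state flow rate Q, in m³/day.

215

Flow is perpendicular to layering, so the layers act in series and the equivalent K is the thickness-weighted harmonic mean.
Total thickness L = 10.1 + 2.37 + 3.94 = 16.41 m.
Σ(b_i/K_i) = 10.1/82.8 + 2.37/277 + 3.94/0.0574 = 68.77 d.
K_eq = L / Σ(b_i/K_i) = 16.41 / 68.77 = 0.2386 m/day.
Q = K_eq · A · (Δh/L) = 0.2386 × 1200 × (12.3/16.41) = 214.6 m³/day.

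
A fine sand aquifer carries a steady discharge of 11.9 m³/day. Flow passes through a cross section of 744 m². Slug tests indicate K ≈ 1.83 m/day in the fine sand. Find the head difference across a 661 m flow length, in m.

5.78

From Q = K·A·i, i = Q / (K·A) = 11.9 / (1.830 × 744.0) = 0.008740.
Head loss Δh = i · L = 0.008740 × 661 = 5.777 m.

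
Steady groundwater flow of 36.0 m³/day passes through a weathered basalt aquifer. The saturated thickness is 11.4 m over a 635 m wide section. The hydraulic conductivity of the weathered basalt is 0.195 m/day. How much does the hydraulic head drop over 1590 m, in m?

40.5

Cross-sectional area A = 635 × 11.4 = 7239 m².
From Q = K·A·i, i = Q / (K·A) = 36.0 / (0.1950 × 7239) = 0.02550.
Head loss Δh = i · L = 0.02550 × 1590 = 40.55 m.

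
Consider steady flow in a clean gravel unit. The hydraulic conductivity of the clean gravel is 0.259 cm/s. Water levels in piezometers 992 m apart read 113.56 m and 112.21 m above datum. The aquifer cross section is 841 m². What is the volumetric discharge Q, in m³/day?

Convert K: 0.259 cm/s × 864 = 223.8 m/day.
Hydraulic gradient i = (113.56 − 112.21) / 992 = 1.35 / 992 = 0.001361.
Darcy's law: Q = K · A · i = 223.8 × 841.0 × 0.001361 = 256.1 m³/day.

256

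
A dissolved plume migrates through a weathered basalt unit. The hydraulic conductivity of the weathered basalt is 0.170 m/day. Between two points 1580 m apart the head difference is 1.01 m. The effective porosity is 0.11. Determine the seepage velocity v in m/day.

Hydraulic gradient i = Δh / L = 1.01 / 1580 = 0.0006392.
Darcy flux q = K · i = 0.1700 × 0.0006392 = 0.0001087 m/day.
Seepage velocity v = q / n_e = 0.0001087 / 0.11 = 0.0009879 m/day.

0.000988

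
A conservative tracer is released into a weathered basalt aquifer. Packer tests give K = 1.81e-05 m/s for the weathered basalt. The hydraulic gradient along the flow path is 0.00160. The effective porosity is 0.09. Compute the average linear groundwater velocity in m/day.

0.0278

Convert K: 1.81e-05 m/s × 86400 = 1.564 m/day.
Hydraulic gradient i = 0.00160.
Darcy flux q = K · i = 1.564 × 0.001600 = 0.002502 m/day.
Seepage velocity v = q / n_e = 0.002502 / 0.09 = 0.02780 m/day.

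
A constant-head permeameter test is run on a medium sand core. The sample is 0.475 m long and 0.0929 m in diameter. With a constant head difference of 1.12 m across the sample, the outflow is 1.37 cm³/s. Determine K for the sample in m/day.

7.41

Cross-sectional area A = π·(d/2)² = π × (0.0929/2)² = 0.006778 m².
Convert discharge: 1.37 cm³/s = 1.370e-06 m³/s.
Darcy's law rearranged: K = Q·L / (A·Δh) = 1.370e-06 × 0.475 / (0.006778 × 1.12) = 8.572e-05 m/s = 7.406 m/day.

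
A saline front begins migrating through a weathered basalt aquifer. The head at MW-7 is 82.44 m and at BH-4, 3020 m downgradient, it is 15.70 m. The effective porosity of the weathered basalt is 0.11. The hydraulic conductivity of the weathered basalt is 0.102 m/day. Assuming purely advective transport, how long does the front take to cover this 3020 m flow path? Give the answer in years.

403

Hydraulic gradient i = (82.44 − 15.70) / 3020 = 66.74 / 3020 = 0.02210.
Darcy flux q = K · i = 0.1020 × 0.02210 = 0.002254 m/day.
Seepage velocity v = q / n_e = 0.002254 / 0.11 = 0.02049 m/day.
Travel time t = L / v = 3020 / 0.02049 = 1.474e+05 days = 403.5 years.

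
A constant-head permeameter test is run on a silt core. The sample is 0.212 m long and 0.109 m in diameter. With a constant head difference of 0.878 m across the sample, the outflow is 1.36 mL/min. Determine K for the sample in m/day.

Cross-sectional area A = π·(d/2)² = π × (0.109/2)² = 0.009331 m².
Convert discharge: 1.36 mL/min = 2.267e-08 m³/s.
Darcy's law rearranged: K = Q·L / (A·Δh) = 2.267e-08 × 0.212 / (0.009331 × 0.878) = 5.865e-07 m/s = 0.05068 m/day.

0.0507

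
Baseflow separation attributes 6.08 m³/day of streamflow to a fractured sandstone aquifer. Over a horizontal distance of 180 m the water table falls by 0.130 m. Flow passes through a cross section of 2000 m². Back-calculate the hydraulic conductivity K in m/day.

4.21

Hydraulic gradient i = Δh / L = 0.130 / 180 = 0.0007222.
From Q = K·A·i, K = Q / (A·i) = 6.08 / (2000 × 0.0007222) = 4.209 m/day.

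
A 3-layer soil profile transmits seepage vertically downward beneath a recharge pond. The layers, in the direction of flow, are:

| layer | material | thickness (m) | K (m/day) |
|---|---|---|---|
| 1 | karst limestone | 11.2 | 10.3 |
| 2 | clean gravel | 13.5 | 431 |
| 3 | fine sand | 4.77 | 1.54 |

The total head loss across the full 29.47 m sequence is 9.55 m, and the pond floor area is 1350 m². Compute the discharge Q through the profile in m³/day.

3060

Flow is perpendicular to layering, so the layers act in series and the equivalent K is the thickness-weighted harmonic mean.
Total thickness L = 11.2 + 13.5 + 4.77 = 29.47 m.
Σ(b_i/K_i) = 11.2/10.3 + 13.5/431 + 4.77/1.54 = 4.216 d.
K_eq = L / Σ(b_i/K_i) = 29.47 / 4.216 = 6.990 m/day.
Q = K_eq · A · (Δh/L) = 6.990 × 1350 × (9.55/29.47) = 3058 m³/day.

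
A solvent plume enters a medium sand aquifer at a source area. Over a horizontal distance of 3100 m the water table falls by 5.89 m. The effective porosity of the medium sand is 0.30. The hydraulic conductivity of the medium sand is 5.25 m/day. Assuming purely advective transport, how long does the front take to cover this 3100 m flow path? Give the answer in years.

Hydraulic gradient i = Δh / L = 5.89 / 3100 = 0.001900.
Darcy flux q = K · i = 5.250 × 0.001900 = 0.009975 m/day.
Seepage velocity v = q / n_e = 0.009975 / 0.30 = 0.03325 m/day.
Travel time t = L / v = 3100 / 0.03325 = 93233 days = 255.3 years.

255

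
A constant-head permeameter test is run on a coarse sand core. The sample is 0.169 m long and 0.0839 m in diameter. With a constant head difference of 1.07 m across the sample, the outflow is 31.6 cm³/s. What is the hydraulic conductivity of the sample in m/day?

Cross-sectional area A = π·(d/2)² = π × (0.0839/2)² = 0.005529 m².
Convert discharge: 31.6 cm³/s = 3.160e-05 m³/s.
Darcy's law rearranged: K = Q·L / (A·Δh) = 3.160e-05 × 0.169 / (0.005529 × 1.07) = 0.0009028 m/s = 78.00 m/day.

78.0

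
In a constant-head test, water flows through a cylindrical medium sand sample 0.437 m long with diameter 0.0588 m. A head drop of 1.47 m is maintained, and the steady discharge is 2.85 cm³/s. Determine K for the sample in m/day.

Cross-sectional area A = π·(d/2)² = π × (0.0588/2)² = 0.002715 m².
Convert discharge: 2.85 cm³/s = 2.850e-06 m³/s.
Darcy's law rearranged: K = Q·L / (A·Δh) = 2.850e-06 × 0.437 / (0.002715 × 1.47) = 0.0003120 m/s = 26.96 m/day.

27.0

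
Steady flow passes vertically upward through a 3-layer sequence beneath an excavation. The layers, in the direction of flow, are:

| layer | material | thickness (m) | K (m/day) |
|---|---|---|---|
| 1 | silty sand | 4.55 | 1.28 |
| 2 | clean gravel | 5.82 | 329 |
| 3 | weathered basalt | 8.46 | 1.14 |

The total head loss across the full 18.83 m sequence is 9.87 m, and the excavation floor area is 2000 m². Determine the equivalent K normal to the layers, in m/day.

1.71

Flow is perpendicular to layering, so the layers act in series and the equivalent K is the thickness-weighted harmonic mean.
Total thickness L = 4.55 + 5.82 + 8.46 = 18.83 m.
Σ(b_i/K_i) = 4.55/1.28 + 5.82/329 + 8.46/1.14 = 10.99 d.
K_eq = L / Σ(b_i/K_i) = 18.83 / 10.99 = 1.713 m/day.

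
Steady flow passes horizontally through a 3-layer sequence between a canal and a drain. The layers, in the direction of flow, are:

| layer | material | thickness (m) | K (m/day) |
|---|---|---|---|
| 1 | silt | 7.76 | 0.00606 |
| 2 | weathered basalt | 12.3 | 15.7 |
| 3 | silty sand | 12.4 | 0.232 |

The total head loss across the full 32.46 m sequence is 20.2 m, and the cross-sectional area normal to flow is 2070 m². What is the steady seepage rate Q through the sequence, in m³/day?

31.3

Flow is perpendicular to layering, so the layers act in series and the equivalent K is the thickness-weighted harmonic mean.
Total thickness L = 7.76 + 12.3 + 12.4 = 32.46 m.
Σ(b_i/K_i) = 7.76/0.00606 + 12.3/15.7 + 12.4/0.232 = 1335 d.
K_eq = L / Σ(b_i/K_i) = 32.46 / 1335 = 0.02432 m/day.
Q = K_eq · A · (Δh/L) = 0.02432 × 2070 × (20.2/32.46) = 31.33 m³/day.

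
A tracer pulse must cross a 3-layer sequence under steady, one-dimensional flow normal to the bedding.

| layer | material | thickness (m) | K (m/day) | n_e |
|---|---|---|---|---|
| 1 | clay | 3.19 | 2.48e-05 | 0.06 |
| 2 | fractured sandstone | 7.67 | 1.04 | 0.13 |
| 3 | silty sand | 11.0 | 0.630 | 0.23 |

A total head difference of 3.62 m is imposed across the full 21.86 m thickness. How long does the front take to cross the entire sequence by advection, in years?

362

With flow normal to the layers, continuity requires the same specific discharge q through every layer.
Σ(b_i/K_i) = 3.19/2.48e-05 + 7.67/1.04 + 11.0/0.630 = 1.287e+05 d.
q = Δh / Σ(b_i/K_i) = 3.62 / 1.287e+05 = 2.814e-05 m/day.
In each layer the seepage velocity is v_i = q/n_i, so the layer transit time is t_i = b_i·n_i / q:
  layer 1 (clay): t_1 = 3.19 × 0.06 / 2.814e-05 = 6802 d
  layer 2 (fractured sandstone): t_2 = 7.67 × 0.13 / 2.814e-05 = 35437 d
  layer 3 (silty sand): t_3 = 11.0 × 0.23 / 2.814e-05 = 89916 d
Total t = Σ t_i = 1.322e+05 days = 361.8 years.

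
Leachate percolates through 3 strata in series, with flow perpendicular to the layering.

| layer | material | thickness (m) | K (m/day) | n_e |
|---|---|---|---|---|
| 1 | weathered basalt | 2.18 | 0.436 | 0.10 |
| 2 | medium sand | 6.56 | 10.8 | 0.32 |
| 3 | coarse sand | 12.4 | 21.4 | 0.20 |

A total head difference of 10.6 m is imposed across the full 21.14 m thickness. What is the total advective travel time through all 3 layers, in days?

With flow normal to the layers, continuity requires the same specific discharge q through every layer.
Σ(b_i/K_i) = 2.18/0.436 + 6.56/10.8 + 12.4/21.4 = 6.187 d.
q = Δh / Σ(b_i/K_i) = 10.6 / 6.187 = 1.713 m/day.
In each layer the seepage velocity is v_i = q/n_i, so the layer transit time is t_i = b_i·n_i / q:
  layer 1 (weathered basalt): t_1 = 2.18 × 0.10 / 1.713 = 0.1272 d
  layer 2 (medium sand): t_2 = 6.56 × 0.32 / 1.713 = 1.225 d
  layer 3 (coarse sand): t_3 = 12.4 × 0.20 / 1.713 = 1.447 d
Total t = Σ t_i = 2.800 days.

2.80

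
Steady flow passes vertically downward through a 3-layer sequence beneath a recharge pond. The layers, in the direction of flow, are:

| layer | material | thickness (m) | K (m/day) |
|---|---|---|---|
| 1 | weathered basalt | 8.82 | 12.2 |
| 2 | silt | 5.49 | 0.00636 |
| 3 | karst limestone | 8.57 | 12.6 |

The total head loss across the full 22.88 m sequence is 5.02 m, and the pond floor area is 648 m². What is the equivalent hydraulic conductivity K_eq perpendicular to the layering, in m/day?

0.0265

Flow is perpendicular to layering, so the layers act in series and the equivalent K is the thickness-weighted harmonic mean.
Total thickness L = 8.82 + 5.49 + 8.57 = 22.88 m.
Σ(b_i/K_i) = 8.82/12.2 + 5.49/0.00636 + 8.57/12.6 = 864.6 d.
K_eq = L / Σ(b_i/K_i) = 22.88 / 864.6 = 0.02646 m/day.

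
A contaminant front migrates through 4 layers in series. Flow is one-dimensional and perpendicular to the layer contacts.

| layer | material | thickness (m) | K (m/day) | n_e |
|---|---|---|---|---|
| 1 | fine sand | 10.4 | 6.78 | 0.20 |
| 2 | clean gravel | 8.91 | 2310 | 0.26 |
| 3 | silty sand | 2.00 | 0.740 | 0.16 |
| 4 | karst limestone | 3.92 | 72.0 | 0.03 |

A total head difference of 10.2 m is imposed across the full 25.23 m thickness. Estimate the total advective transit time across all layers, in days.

2.04

With flow normal to the layers, continuity requires the same specific discharge q through every layer.
Σ(b_i/K_i) = 10.4/6.78 + 8.91/2310 + 2.00/0.740 + 3.92/72.0 = 4.295 d.
q = Δh / Σ(b_i/K_i) = 10.2 / 4.295 = 2.375 m/day.
In each layer the seepage velocity is v_i = q/n_i, so the layer transit time is t_i = b_i·n_i / q:
  layer 1 (fine sand): t_1 = 10.4 × 0.20 / 2.375 = 0.8758 d
  layer 2 (clean gravel): t_2 = 8.91 × 0.26 / 2.375 = 0.9755 d
  layer 3 (silty sand): t_3 = 2.00 × 0.16 / 2.375 = 0.1347 d
  layer 4 (karst limestone): t_4 = 3.92 × 0.03 / 2.375 = 0.04952 d
Total t = Σ t_i = 2.036 days.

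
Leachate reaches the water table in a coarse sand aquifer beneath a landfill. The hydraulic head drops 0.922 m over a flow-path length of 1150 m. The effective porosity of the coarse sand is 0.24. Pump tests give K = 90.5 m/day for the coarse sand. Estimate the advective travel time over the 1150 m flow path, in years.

10.4

Hydraulic gradient i = Δh / L = 0.922 / 1150 = 0.0008017.
Darcy flux q = K · i = 90.50 × 0.0008017 = 0.07256 m/day.
Seepage velocity v = q / n_e = 0.07256 / 0.24 = 0.3023 m/day.
Travel time t = L / v = 1150 / 0.3023 = 3804 days = 10.41 years.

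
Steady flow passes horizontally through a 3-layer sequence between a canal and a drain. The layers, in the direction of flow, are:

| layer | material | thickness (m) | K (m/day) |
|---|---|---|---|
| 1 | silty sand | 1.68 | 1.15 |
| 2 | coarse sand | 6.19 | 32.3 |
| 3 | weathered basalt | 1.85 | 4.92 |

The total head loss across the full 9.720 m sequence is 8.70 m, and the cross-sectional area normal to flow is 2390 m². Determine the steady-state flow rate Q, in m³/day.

Flow is perpendicular to layering, so the layers act in series and the equivalent K is the thickness-weighted harmonic mean.
Total thickness L = 1.68 + 6.19 + 1.85 = 9.720 m.
Σ(b_i/K_i) = 1.68/1.15 + 6.19/32.3 + 1.85/4.92 = 2.029 d.
K_eq = L / Σ(b_i/K_i) = 9.720 / 2.029 = 4.792 m/day.
Q = K_eq · A · (Δh/L) = 4.792 × 2390 × (8.70/9.720) = 10250 m³/day.

10300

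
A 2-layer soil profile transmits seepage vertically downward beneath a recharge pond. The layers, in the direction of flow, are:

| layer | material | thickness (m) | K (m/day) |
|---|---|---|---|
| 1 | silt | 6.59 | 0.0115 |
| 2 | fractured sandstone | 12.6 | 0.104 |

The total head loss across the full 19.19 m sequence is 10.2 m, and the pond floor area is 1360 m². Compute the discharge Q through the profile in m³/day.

Flow is perpendicular to layering, so the layers act in series and the equivalent K is the thickness-weighted harmonic mean.
Total thickness L = 6.59 + 12.6 = 19.19 m.
Σ(b_i/K_i) = 6.59/0.0115 + 12.6/0.104 = 694.2 d.
K_eq = L / Σ(b_i/K_i) = 19.19 / 694.2 = 0.02764 m/day.
Q = K_eq · A · (Δh/L) = 0.02764 × 1360 × (10.2/19.19) = 19.98 m³/day.

20.0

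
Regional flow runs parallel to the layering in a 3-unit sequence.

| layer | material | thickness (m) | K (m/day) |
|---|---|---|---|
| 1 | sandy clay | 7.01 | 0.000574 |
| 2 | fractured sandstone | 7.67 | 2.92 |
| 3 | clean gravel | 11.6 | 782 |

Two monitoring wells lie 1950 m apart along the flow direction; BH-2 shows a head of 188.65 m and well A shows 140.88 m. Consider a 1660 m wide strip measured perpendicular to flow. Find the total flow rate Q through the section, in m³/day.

Flow is parallel to layering, so each bed carries its own Darcy discharge and the transmissivities add.
Σ(K_i·b_i) = 0.000574×7.01 + 2.92×7.67 + 782×11.6 = 9094 m²/day.
Hydraulic gradient i = (188.65 − 140.88) / 1950 = 47.77 / 1950 = 0.02450.
Q = Σ(K_i·b_i) · W · i = 9094 × 1660 × 0.02450 = 3.698e+05 m³/day.

370000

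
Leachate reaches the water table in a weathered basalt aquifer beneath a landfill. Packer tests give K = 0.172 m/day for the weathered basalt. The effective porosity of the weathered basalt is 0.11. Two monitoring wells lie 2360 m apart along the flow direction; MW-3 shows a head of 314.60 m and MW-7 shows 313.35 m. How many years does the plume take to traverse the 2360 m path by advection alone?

Hydraulic gradient i = (314.60 − 313.35) / 2360 = 1.25 / 2360 = 0.0005297.
Darcy flux q = K · i = 0.1720 × 0.0005297 = 9.110e-05 m/day.
Seepage velocity v = q / n_e = 9.110e-05 / 0.11 = 0.0008282 m/day.
Travel time t = L / v = 2360 / 0.0008282 = 2.850e+06 days = 7802 years.

7800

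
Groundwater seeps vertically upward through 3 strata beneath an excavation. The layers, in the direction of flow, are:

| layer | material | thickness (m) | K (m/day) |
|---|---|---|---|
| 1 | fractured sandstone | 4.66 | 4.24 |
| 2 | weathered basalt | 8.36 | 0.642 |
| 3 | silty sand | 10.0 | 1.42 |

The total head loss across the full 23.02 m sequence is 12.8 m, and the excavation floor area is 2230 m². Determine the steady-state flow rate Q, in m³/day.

1350

Flow is perpendicular to layering, so the layers act in series and the equivalent K is the thickness-weighted harmonic mean.
Total thickness L = 4.66 + 8.36 + 10.0 = 23.02 m.
Σ(b_i/K_i) = 4.66/4.24 + 8.36/0.642 + 10.0/1.42 = 21.16 d.
K_eq = L / Σ(b_i/K_i) = 23.02 / 21.16 = 1.088 m/day.
Q = K_eq · A · (Δh/L) = 1.088 × 2230 × (12.8/23.02) = 1349 m³/day.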